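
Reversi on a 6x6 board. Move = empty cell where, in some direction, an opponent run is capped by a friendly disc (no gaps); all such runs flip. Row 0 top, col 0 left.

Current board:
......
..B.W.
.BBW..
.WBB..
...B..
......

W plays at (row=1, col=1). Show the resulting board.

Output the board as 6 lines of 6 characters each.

Place W at (1,1); scan 8 dirs for brackets.
Dir NW: first cell '.' (not opp) -> no flip
Dir N: first cell '.' (not opp) -> no flip
Dir NE: first cell '.' (not opp) -> no flip
Dir W: first cell '.' (not opp) -> no flip
Dir E: opp run (1,2), next='.' -> no flip
Dir SW: first cell '.' (not opp) -> no flip
Dir S: opp run (2,1) capped by W -> flip
Dir SE: opp run (2,2) (3,3), next='.' -> no flip
All flips: (2,1)

Answer: ......
.WB.W.
.WBW..
.WBB..
...B..
......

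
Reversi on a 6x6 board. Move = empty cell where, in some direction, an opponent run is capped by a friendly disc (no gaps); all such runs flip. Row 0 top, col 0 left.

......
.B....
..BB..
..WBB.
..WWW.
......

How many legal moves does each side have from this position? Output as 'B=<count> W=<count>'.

-- B to move --
(2,1): no bracket -> illegal
(3,1): flips 1 -> legal
(3,5): no bracket -> illegal
(4,1): flips 1 -> legal
(4,5): no bracket -> illegal
(5,1): flips 1 -> legal
(5,2): flips 3 -> legal
(5,3): flips 1 -> legal
(5,4): flips 1 -> legal
(5,5): flips 1 -> legal
B mobility = 7
-- W to move --
(0,0): flips 3 -> legal
(0,1): no bracket -> illegal
(0,2): no bracket -> illegal
(1,0): no bracket -> illegal
(1,2): flips 1 -> legal
(1,3): flips 2 -> legal
(1,4): flips 1 -> legal
(2,0): no bracket -> illegal
(2,1): no bracket -> illegal
(2,4): flips 2 -> legal
(2,5): flips 1 -> legal
(3,1): no bracket -> illegal
(3,5): flips 2 -> legal
(4,5): no bracket -> illegal
W mobility = 7

Answer: B=7 W=7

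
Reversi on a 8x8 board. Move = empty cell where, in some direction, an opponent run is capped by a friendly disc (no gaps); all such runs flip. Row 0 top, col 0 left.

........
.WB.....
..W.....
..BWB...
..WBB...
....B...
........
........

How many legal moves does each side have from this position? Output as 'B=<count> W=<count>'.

-- B to move --
(0,0): flips 3 -> legal
(0,1): no bracket -> illegal
(0,2): no bracket -> illegal
(1,0): flips 1 -> legal
(1,3): no bracket -> illegal
(2,0): no bracket -> illegal
(2,1): no bracket -> illegal
(2,3): flips 1 -> legal
(2,4): no bracket -> illegal
(3,1): no bracket -> illegal
(4,1): flips 1 -> legal
(5,1): no bracket -> illegal
(5,2): flips 1 -> legal
(5,3): no bracket -> illegal
B mobility = 5
-- W to move --
(0,1): no bracket -> illegal
(0,2): flips 1 -> legal
(0,3): no bracket -> illegal
(1,3): flips 1 -> legal
(2,1): no bracket -> illegal
(2,3): no bracket -> illegal
(2,4): no bracket -> illegal
(2,5): no bracket -> illegal
(3,1): flips 1 -> legal
(3,5): flips 1 -> legal
(4,1): no bracket -> illegal
(4,5): flips 2 -> legal
(5,2): no bracket -> illegal
(5,3): flips 1 -> legal
(5,5): flips 1 -> legal
(6,3): no bracket -> illegal
(6,4): no bracket -> illegal
(6,5): no bracket -> illegal
W mobility = 7

Answer: B=5 W=7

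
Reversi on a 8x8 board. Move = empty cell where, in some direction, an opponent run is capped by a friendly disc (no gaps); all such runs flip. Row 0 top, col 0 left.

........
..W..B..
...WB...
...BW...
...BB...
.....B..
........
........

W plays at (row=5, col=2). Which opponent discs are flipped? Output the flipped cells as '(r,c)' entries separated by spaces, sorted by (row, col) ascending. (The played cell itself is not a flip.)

Dir NW: first cell '.' (not opp) -> no flip
Dir N: first cell '.' (not opp) -> no flip
Dir NE: opp run (4,3) capped by W -> flip
Dir W: first cell '.' (not opp) -> no flip
Dir E: first cell '.' (not opp) -> no flip
Dir SW: first cell '.' (not opp) -> no flip
Dir S: first cell '.' (not opp) -> no flip
Dir SE: first cell '.' (not opp) -> no flip

Answer: (4,3)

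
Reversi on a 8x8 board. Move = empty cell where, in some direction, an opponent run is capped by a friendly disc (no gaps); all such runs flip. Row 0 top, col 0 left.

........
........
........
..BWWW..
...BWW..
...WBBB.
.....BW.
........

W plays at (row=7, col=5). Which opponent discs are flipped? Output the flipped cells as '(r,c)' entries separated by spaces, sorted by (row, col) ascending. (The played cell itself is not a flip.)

Dir NW: first cell '.' (not opp) -> no flip
Dir N: opp run (6,5) (5,5) capped by W -> flip
Dir NE: first cell 'W' (not opp) -> no flip
Dir W: first cell '.' (not opp) -> no flip
Dir E: first cell '.' (not opp) -> no flip
Dir SW: edge -> no flip
Dir S: edge -> no flip
Dir SE: edge -> no flip

Answer: (5,5) (6,5)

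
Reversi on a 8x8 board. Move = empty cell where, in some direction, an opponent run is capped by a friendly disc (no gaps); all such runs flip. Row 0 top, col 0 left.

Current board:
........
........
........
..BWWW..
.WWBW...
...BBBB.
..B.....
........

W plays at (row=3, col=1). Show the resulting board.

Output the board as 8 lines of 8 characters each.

Place W at (3,1); scan 8 dirs for brackets.
Dir NW: first cell '.' (not opp) -> no flip
Dir N: first cell '.' (not opp) -> no flip
Dir NE: first cell '.' (not opp) -> no flip
Dir W: first cell '.' (not opp) -> no flip
Dir E: opp run (3,2) capped by W -> flip
Dir SW: first cell '.' (not opp) -> no flip
Dir S: first cell 'W' (not opp) -> no flip
Dir SE: first cell 'W' (not opp) -> no flip
All flips: (3,2)

Answer: ........
........
........
.WWWWW..
.WWBW...
...BBBB.
..B.....
........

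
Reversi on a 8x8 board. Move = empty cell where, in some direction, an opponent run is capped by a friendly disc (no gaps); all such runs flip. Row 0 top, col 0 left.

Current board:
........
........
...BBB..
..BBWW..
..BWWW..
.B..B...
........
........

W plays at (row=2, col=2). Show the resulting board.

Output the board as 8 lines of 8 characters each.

Place W at (2,2); scan 8 dirs for brackets.
Dir NW: first cell '.' (not opp) -> no flip
Dir N: first cell '.' (not opp) -> no flip
Dir NE: first cell '.' (not opp) -> no flip
Dir W: first cell '.' (not opp) -> no flip
Dir E: opp run (2,3) (2,4) (2,5), next='.' -> no flip
Dir SW: first cell '.' (not opp) -> no flip
Dir S: opp run (3,2) (4,2), next='.' -> no flip
Dir SE: opp run (3,3) capped by W -> flip
All flips: (3,3)

Answer: ........
........
..WBBB..
..BWWW..
..BWWW..
.B..B...
........
........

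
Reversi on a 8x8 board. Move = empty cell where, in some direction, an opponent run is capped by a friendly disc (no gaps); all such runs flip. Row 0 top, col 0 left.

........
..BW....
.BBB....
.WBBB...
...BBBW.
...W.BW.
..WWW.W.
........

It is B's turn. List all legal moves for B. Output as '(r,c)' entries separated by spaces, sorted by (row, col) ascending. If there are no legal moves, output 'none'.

(0,2): no bracket -> illegal
(0,3): flips 1 -> legal
(0,4): flips 1 -> legal
(1,4): flips 1 -> legal
(2,0): no bracket -> illegal
(2,4): no bracket -> illegal
(3,0): flips 1 -> legal
(3,5): no bracket -> illegal
(3,6): no bracket -> illegal
(3,7): flips 1 -> legal
(4,0): flips 1 -> legal
(4,1): flips 1 -> legal
(4,2): no bracket -> illegal
(4,7): flips 1 -> legal
(5,1): no bracket -> illegal
(5,2): no bracket -> illegal
(5,4): no bracket -> illegal
(5,7): flips 1 -> legal
(6,1): no bracket -> illegal
(6,5): no bracket -> illegal
(6,7): flips 1 -> legal
(7,1): flips 2 -> legal
(7,2): no bracket -> illegal
(7,3): flips 3 -> legal
(7,4): no bracket -> illegal
(7,5): no bracket -> illegal
(7,6): no bracket -> illegal
(7,7): flips 1 -> legal

Answer: (0,3) (0,4) (1,4) (3,0) (3,7) (4,0) (4,1) (4,7) (5,7) (6,7) (7,1) (7,3) (7,7)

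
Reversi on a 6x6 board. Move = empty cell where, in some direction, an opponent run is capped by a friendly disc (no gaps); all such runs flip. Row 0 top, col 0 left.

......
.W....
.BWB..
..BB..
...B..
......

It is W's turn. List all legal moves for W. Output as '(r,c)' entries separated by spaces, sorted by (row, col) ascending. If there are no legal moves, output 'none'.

Answer: (2,0) (2,4) (3,1) (4,2) (4,4)

Derivation:
(1,0): no bracket -> illegal
(1,2): no bracket -> illegal
(1,3): no bracket -> illegal
(1,4): no bracket -> illegal
(2,0): flips 1 -> legal
(2,4): flips 1 -> legal
(3,0): no bracket -> illegal
(3,1): flips 1 -> legal
(3,4): no bracket -> illegal
(4,1): no bracket -> illegal
(4,2): flips 1 -> legal
(4,4): flips 1 -> legal
(5,2): no bracket -> illegal
(5,3): no bracket -> illegal
(5,4): no bracket -> illegal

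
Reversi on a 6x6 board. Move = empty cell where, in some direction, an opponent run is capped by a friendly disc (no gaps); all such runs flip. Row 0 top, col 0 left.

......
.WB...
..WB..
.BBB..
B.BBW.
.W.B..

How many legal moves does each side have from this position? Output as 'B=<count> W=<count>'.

-- B to move --
(0,0): flips 2 -> legal
(0,1): no bracket -> illegal
(0,2): no bracket -> illegal
(1,0): flips 1 -> legal
(1,3): flips 1 -> legal
(2,0): no bracket -> illegal
(2,1): flips 1 -> legal
(3,4): no bracket -> illegal
(3,5): flips 1 -> legal
(4,1): no bracket -> illegal
(4,5): flips 1 -> legal
(5,0): no bracket -> illegal
(5,2): no bracket -> illegal
(5,4): no bracket -> illegal
(5,5): flips 1 -> legal
B mobility = 7
-- W to move --
(0,1): no bracket -> illegal
(0,2): flips 1 -> legal
(0,3): no bracket -> illegal
(1,3): flips 1 -> legal
(1,4): no bracket -> illegal
(2,0): no bracket -> illegal
(2,1): no bracket -> illegal
(2,4): flips 3 -> legal
(3,0): no bracket -> illegal
(3,4): no bracket -> illegal
(4,1): flips 2 -> legal
(5,0): no bracket -> illegal
(5,2): flips 2 -> legal
(5,4): no bracket -> illegal
W mobility = 5

Answer: B=7 W=5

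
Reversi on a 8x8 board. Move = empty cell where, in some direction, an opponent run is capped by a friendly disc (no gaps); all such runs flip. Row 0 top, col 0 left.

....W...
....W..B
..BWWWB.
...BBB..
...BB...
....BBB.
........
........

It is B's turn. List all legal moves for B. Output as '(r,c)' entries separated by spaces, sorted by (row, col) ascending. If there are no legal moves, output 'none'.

Answer: (1,2) (1,3) (1,5) (1,6)

Derivation:
(0,3): no bracket -> illegal
(0,5): no bracket -> illegal
(1,2): flips 1 -> legal
(1,3): flips 2 -> legal
(1,5): flips 2 -> legal
(1,6): flips 1 -> legal
(3,2): no bracket -> illegal
(3,6): no bracket -> illegal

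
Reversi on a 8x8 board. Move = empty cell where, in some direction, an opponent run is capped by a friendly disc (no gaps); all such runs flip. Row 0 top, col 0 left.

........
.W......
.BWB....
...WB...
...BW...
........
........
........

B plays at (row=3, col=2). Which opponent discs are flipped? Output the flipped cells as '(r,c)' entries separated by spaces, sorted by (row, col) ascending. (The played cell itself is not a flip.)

Answer: (3,3)

Derivation:
Dir NW: first cell 'B' (not opp) -> no flip
Dir N: opp run (2,2), next='.' -> no flip
Dir NE: first cell 'B' (not opp) -> no flip
Dir W: first cell '.' (not opp) -> no flip
Dir E: opp run (3,3) capped by B -> flip
Dir SW: first cell '.' (not opp) -> no flip
Dir S: first cell '.' (not opp) -> no flip
Dir SE: first cell 'B' (not opp) -> no flip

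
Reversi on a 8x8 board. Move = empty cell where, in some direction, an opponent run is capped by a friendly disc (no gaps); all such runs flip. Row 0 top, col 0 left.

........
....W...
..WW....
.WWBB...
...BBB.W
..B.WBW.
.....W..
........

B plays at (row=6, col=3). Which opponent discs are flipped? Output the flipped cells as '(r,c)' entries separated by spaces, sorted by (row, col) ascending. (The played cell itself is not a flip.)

Dir NW: first cell 'B' (not opp) -> no flip
Dir N: first cell '.' (not opp) -> no flip
Dir NE: opp run (5,4) capped by B -> flip
Dir W: first cell '.' (not opp) -> no flip
Dir E: first cell '.' (not opp) -> no flip
Dir SW: first cell '.' (not opp) -> no flip
Dir S: first cell '.' (not opp) -> no flip
Dir SE: first cell '.' (not opp) -> no flip

Answer: (5,4)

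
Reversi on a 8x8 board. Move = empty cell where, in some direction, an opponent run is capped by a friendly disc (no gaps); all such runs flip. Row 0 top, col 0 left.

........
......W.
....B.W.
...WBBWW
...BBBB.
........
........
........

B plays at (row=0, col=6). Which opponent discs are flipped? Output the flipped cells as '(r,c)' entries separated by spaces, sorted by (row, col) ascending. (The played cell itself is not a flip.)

Answer: (1,6) (2,6) (3,6)

Derivation:
Dir NW: edge -> no flip
Dir N: edge -> no flip
Dir NE: edge -> no flip
Dir W: first cell '.' (not opp) -> no flip
Dir E: first cell '.' (not opp) -> no flip
Dir SW: first cell '.' (not opp) -> no flip
Dir S: opp run (1,6) (2,6) (3,6) capped by B -> flip
Dir SE: first cell '.' (not opp) -> no flip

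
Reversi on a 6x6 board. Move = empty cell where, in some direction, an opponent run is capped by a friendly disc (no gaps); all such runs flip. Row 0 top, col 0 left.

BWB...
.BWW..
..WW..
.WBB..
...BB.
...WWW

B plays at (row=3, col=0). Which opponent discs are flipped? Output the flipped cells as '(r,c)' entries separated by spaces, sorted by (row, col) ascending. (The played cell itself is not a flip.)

Dir NW: edge -> no flip
Dir N: first cell '.' (not opp) -> no flip
Dir NE: first cell '.' (not opp) -> no flip
Dir W: edge -> no flip
Dir E: opp run (3,1) capped by B -> flip
Dir SW: edge -> no flip
Dir S: first cell '.' (not opp) -> no flip
Dir SE: first cell '.' (not opp) -> no flip

Answer: (3,1)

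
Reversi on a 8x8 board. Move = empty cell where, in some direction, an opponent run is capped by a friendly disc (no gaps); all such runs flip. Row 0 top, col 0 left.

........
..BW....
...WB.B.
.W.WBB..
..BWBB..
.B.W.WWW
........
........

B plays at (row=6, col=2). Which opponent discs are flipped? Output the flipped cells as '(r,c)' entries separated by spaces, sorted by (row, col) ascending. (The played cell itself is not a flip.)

Dir NW: first cell 'B' (not opp) -> no flip
Dir N: first cell '.' (not opp) -> no flip
Dir NE: opp run (5,3) capped by B -> flip
Dir W: first cell '.' (not opp) -> no flip
Dir E: first cell '.' (not opp) -> no flip
Dir SW: first cell '.' (not opp) -> no flip
Dir S: first cell '.' (not opp) -> no flip
Dir SE: first cell '.' (not opp) -> no flip

Answer: (5,3)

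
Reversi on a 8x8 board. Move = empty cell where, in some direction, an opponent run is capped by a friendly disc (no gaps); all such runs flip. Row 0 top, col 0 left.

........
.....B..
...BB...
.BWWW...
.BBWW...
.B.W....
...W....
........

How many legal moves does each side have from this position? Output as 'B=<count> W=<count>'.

Answer: B=6 W=10

Derivation:
-- B to move --
(2,1): no bracket -> illegal
(2,2): flips 1 -> legal
(2,5): no bracket -> illegal
(3,5): flips 3 -> legal
(4,5): flips 3 -> legal
(5,2): no bracket -> illegal
(5,4): flips 2 -> legal
(5,5): no bracket -> illegal
(6,2): no bracket -> illegal
(6,4): flips 1 -> legal
(7,2): no bracket -> illegal
(7,3): flips 4 -> legal
(7,4): no bracket -> illegal
B mobility = 6
-- W to move --
(0,4): no bracket -> illegal
(0,5): no bracket -> illegal
(0,6): flips 2 -> legal
(1,2): flips 1 -> legal
(1,3): flips 1 -> legal
(1,4): flips 2 -> legal
(1,6): no bracket -> illegal
(2,0): flips 2 -> legal
(2,1): no bracket -> illegal
(2,2): no bracket -> illegal
(2,5): no bracket -> illegal
(2,6): no bracket -> illegal
(3,0): flips 1 -> legal
(3,5): no bracket -> illegal
(4,0): flips 2 -> legal
(5,0): flips 1 -> legal
(5,2): flips 1 -> legal
(6,0): flips 2 -> legal
(6,1): no bracket -> illegal
(6,2): no bracket -> illegal
W mobility = 10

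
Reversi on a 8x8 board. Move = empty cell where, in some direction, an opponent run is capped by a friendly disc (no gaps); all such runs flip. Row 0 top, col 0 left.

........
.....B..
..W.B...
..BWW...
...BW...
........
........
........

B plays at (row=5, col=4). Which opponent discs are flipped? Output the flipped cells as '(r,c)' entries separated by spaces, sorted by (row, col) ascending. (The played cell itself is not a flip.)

Dir NW: first cell 'B' (not opp) -> no flip
Dir N: opp run (4,4) (3,4) capped by B -> flip
Dir NE: first cell '.' (not opp) -> no flip
Dir W: first cell '.' (not opp) -> no flip
Dir E: first cell '.' (not opp) -> no flip
Dir SW: first cell '.' (not opp) -> no flip
Dir S: first cell '.' (not opp) -> no flip
Dir SE: first cell '.' (not opp) -> no flip

Answer: (3,4) (4,4)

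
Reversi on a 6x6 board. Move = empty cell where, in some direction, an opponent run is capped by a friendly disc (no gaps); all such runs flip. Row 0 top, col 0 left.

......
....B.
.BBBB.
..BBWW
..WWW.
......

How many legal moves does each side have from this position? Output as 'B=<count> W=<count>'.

Answer: B=6 W=7

Derivation:
-- B to move --
(2,5): no bracket -> illegal
(3,1): no bracket -> illegal
(4,1): no bracket -> illegal
(4,5): flips 1 -> legal
(5,1): flips 1 -> legal
(5,2): flips 1 -> legal
(5,3): flips 1 -> legal
(5,4): flips 3 -> legal
(5,5): flips 1 -> legal
B mobility = 6
-- W to move --
(0,3): no bracket -> illegal
(0,4): flips 2 -> legal
(0,5): no bracket -> illegal
(1,0): flips 2 -> legal
(1,1): flips 2 -> legal
(1,2): flips 3 -> legal
(1,3): flips 3 -> legal
(1,5): flips 2 -> legal
(2,0): no bracket -> illegal
(2,5): no bracket -> illegal
(3,0): no bracket -> illegal
(3,1): flips 2 -> legal
(4,1): no bracket -> illegal
W mobility = 7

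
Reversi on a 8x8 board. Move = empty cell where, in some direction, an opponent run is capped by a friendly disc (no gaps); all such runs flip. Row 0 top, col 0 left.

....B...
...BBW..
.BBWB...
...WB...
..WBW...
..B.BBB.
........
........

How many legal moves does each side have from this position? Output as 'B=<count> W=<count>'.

Answer: B=8 W=12

Derivation:
-- B to move --
(0,5): no bracket -> illegal
(0,6): flips 1 -> legal
(1,2): flips 1 -> legal
(1,6): flips 1 -> legal
(2,5): no bracket -> illegal
(2,6): flips 1 -> legal
(3,1): no bracket -> illegal
(3,2): flips 3 -> legal
(3,5): no bracket -> illegal
(4,1): flips 1 -> legal
(4,5): flips 1 -> legal
(5,1): flips 2 -> legal
(5,3): no bracket -> illegal
B mobility = 8
-- W to move --
(0,2): no bracket -> illegal
(0,3): flips 1 -> legal
(0,5): flips 1 -> legal
(1,0): no bracket -> illegal
(1,1): flips 1 -> legal
(1,2): flips 2 -> legal
(2,0): flips 2 -> legal
(2,5): flips 1 -> legal
(3,0): no bracket -> illegal
(3,1): no bracket -> illegal
(3,2): no bracket -> illegal
(3,5): flips 1 -> legal
(4,1): no bracket -> illegal
(4,5): flips 1 -> legal
(4,6): no bracket -> illegal
(4,7): no bracket -> illegal
(5,1): no bracket -> illegal
(5,3): flips 1 -> legal
(5,7): no bracket -> illegal
(6,1): no bracket -> illegal
(6,2): flips 1 -> legal
(6,3): no bracket -> illegal
(6,4): flips 1 -> legal
(6,5): no bracket -> illegal
(6,6): flips 1 -> legal
(6,7): no bracket -> illegal
W mobility = 12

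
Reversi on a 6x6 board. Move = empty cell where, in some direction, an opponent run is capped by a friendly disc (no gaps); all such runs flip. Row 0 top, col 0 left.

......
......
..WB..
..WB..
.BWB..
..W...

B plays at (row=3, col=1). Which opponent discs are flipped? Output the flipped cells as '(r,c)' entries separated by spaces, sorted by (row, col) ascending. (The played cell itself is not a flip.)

Dir NW: first cell '.' (not opp) -> no flip
Dir N: first cell '.' (not opp) -> no flip
Dir NE: opp run (2,2), next='.' -> no flip
Dir W: first cell '.' (not opp) -> no flip
Dir E: opp run (3,2) capped by B -> flip
Dir SW: first cell '.' (not opp) -> no flip
Dir S: first cell 'B' (not opp) -> no flip
Dir SE: opp run (4,2), next='.' -> no flip

Answer: (3,2)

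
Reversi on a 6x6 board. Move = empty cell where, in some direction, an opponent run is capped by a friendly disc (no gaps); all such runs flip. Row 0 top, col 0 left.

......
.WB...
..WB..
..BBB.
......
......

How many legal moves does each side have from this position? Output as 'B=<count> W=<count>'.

Answer: B=3 W=5

Derivation:
-- B to move --
(0,0): flips 2 -> legal
(0,1): no bracket -> illegal
(0,2): no bracket -> illegal
(1,0): flips 1 -> legal
(1,3): no bracket -> illegal
(2,0): no bracket -> illegal
(2,1): flips 1 -> legal
(3,1): no bracket -> illegal
B mobility = 3
-- W to move --
(0,1): no bracket -> illegal
(0,2): flips 1 -> legal
(0,3): no bracket -> illegal
(1,3): flips 1 -> legal
(1,4): no bracket -> illegal
(2,1): no bracket -> illegal
(2,4): flips 1 -> legal
(2,5): no bracket -> illegal
(3,1): no bracket -> illegal
(3,5): no bracket -> illegal
(4,1): no bracket -> illegal
(4,2): flips 1 -> legal
(4,3): no bracket -> illegal
(4,4): flips 1 -> legal
(4,5): no bracket -> illegal
W mobility = 5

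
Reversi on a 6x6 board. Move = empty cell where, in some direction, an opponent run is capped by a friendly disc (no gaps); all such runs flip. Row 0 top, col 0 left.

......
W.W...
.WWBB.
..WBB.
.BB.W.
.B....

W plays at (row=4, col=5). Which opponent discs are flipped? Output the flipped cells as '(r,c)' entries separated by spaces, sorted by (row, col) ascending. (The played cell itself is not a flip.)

Dir NW: opp run (3,4) (2,3) capped by W -> flip
Dir N: first cell '.' (not opp) -> no flip
Dir NE: edge -> no flip
Dir W: first cell 'W' (not opp) -> no flip
Dir E: edge -> no flip
Dir SW: first cell '.' (not opp) -> no flip
Dir S: first cell '.' (not opp) -> no flip
Dir SE: edge -> no flip

Answer: (2,3) (3,4)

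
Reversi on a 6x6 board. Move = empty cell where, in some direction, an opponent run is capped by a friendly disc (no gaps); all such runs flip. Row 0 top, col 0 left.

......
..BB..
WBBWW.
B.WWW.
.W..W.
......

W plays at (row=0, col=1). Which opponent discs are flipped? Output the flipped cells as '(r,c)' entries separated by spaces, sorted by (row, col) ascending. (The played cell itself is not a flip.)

Answer: (1,2)

Derivation:
Dir NW: edge -> no flip
Dir N: edge -> no flip
Dir NE: edge -> no flip
Dir W: first cell '.' (not opp) -> no flip
Dir E: first cell '.' (not opp) -> no flip
Dir SW: first cell '.' (not opp) -> no flip
Dir S: first cell '.' (not opp) -> no flip
Dir SE: opp run (1,2) capped by W -> flip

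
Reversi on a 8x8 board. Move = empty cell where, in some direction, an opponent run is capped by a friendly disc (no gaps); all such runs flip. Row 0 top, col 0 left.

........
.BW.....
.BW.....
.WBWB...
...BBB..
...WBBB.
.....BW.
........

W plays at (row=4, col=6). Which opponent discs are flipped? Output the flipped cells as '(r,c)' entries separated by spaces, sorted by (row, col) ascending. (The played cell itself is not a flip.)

Dir NW: first cell '.' (not opp) -> no flip
Dir N: first cell '.' (not opp) -> no flip
Dir NE: first cell '.' (not opp) -> no flip
Dir W: opp run (4,5) (4,4) (4,3), next='.' -> no flip
Dir E: first cell '.' (not opp) -> no flip
Dir SW: opp run (5,5), next='.' -> no flip
Dir S: opp run (5,6) capped by W -> flip
Dir SE: first cell '.' (not opp) -> no flip

Answer: (5,6)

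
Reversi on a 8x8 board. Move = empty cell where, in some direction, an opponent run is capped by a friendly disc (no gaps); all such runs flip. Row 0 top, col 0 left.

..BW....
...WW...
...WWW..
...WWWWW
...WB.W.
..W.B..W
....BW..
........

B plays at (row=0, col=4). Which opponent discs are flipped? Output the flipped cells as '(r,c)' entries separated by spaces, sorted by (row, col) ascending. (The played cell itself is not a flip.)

Dir NW: edge -> no flip
Dir N: edge -> no flip
Dir NE: edge -> no flip
Dir W: opp run (0,3) capped by B -> flip
Dir E: first cell '.' (not opp) -> no flip
Dir SW: opp run (1,3), next='.' -> no flip
Dir S: opp run (1,4) (2,4) (3,4) capped by B -> flip
Dir SE: first cell '.' (not opp) -> no flip

Answer: (0,3) (1,4) (2,4) (3,4)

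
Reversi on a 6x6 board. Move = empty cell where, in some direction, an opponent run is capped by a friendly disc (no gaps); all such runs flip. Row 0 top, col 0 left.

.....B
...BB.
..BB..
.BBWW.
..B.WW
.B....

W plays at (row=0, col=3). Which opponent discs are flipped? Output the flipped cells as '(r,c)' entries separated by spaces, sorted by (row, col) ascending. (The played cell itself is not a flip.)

Dir NW: edge -> no flip
Dir N: edge -> no flip
Dir NE: edge -> no flip
Dir W: first cell '.' (not opp) -> no flip
Dir E: first cell '.' (not opp) -> no flip
Dir SW: first cell '.' (not opp) -> no flip
Dir S: opp run (1,3) (2,3) capped by W -> flip
Dir SE: opp run (1,4), next='.' -> no flip

Answer: (1,3) (2,3)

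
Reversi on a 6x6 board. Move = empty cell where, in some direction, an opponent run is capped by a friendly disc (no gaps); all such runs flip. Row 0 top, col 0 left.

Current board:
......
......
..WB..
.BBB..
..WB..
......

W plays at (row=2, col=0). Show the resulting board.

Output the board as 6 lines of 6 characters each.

Answer: ......
......
W.WB..
.WBB..
..WB..
......

Derivation:
Place W at (2,0); scan 8 dirs for brackets.
Dir NW: edge -> no flip
Dir N: first cell '.' (not opp) -> no flip
Dir NE: first cell '.' (not opp) -> no flip
Dir W: edge -> no flip
Dir E: first cell '.' (not opp) -> no flip
Dir SW: edge -> no flip
Dir S: first cell '.' (not opp) -> no flip
Dir SE: opp run (3,1) capped by W -> flip
All flips: (3,1)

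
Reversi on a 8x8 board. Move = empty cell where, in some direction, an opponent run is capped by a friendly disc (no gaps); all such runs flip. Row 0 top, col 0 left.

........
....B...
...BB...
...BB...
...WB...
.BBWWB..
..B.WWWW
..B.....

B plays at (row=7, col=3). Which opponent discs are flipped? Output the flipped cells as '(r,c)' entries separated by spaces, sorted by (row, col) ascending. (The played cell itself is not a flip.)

Dir NW: first cell 'B' (not opp) -> no flip
Dir N: first cell '.' (not opp) -> no flip
Dir NE: opp run (6,4) capped by B -> flip
Dir W: first cell 'B' (not opp) -> no flip
Dir E: first cell '.' (not opp) -> no flip
Dir SW: edge -> no flip
Dir S: edge -> no flip
Dir SE: edge -> no flip

Answer: (6,4)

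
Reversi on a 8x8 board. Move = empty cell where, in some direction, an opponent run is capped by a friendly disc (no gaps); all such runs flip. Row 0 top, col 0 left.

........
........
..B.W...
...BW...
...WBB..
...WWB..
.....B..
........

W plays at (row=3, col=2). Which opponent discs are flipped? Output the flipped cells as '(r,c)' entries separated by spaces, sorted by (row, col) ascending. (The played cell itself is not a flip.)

Answer: (3,3)

Derivation:
Dir NW: first cell '.' (not opp) -> no flip
Dir N: opp run (2,2), next='.' -> no flip
Dir NE: first cell '.' (not opp) -> no flip
Dir W: first cell '.' (not opp) -> no flip
Dir E: opp run (3,3) capped by W -> flip
Dir SW: first cell '.' (not opp) -> no flip
Dir S: first cell '.' (not opp) -> no flip
Dir SE: first cell 'W' (not opp) -> no flip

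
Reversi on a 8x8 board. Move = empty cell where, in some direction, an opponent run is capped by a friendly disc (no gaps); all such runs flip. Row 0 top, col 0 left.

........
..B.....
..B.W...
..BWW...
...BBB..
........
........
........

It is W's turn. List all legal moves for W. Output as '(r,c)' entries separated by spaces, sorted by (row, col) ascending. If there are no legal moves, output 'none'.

(0,1): no bracket -> illegal
(0,2): no bracket -> illegal
(0,3): no bracket -> illegal
(1,1): flips 1 -> legal
(1,3): no bracket -> illegal
(2,1): no bracket -> illegal
(2,3): no bracket -> illegal
(3,1): flips 1 -> legal
(3,5): no bracket -> illegal
(3,6): no bracket -> illegal
(4,1): no bracket -> illegal
(4,2): no bracket -> illegal
(4,6): no bracket -> illegal
(5,2): flips 1 -> legal
(5,3): flips 1 -> legal
(5,4): flips 1 -> legal
(5,5): flips 1 -> legal
(5,6): flips 1 -> legal

Answer: (1,1) (3,1) (5,2) (5,3) (5,4) (5,5) (5,6)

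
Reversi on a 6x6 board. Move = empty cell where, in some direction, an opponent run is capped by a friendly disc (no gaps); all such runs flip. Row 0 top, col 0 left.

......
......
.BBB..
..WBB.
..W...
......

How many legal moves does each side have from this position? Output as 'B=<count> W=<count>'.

-- B to move --
(3,1): flips 1 -> legal
(4,1): flips 1 -> legal
(4,3): flips 1 -> legal
(5,1): flips 1 -> legal
(5,2): flips 2 -> legal
(5,3): no bracket -> illegal
B mobility = 5
-- W to move --
(1,0): flips 1 -> legal
(1,1): no bracket -> illegal
(1,2): flips 1 -> legal
(1,3): no bracket -> illegal
(1,4): flips 1 -> legal
(2,0): no bracket -> illegal
(2,4): flips 1 -> legal
(2,5): no bracket -> illegal
(3,0): no bracket -> illegal
(3,1): no bracket -> illegal
(3,5): flips 2 -> legal
(4,3): no bracket -> illegal
(4,4): no bracket -> illegal
(4,5): no bracket -> illegal
W mobility = 5

Answer: B=5 W=5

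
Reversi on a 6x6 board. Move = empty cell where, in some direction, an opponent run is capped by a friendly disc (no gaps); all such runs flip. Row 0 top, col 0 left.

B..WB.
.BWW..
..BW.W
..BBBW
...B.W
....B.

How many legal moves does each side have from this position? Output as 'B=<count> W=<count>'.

-- B to move --
(0,1): flips 2 -> legal
(0,2): flips 2 -> legal
(1,4): flips 3 -> legal
(1,5): no bracket -> illegal
(2,1): no bracket -> illegal
(2,4): flips 1 -> legal
(4,4): no bracket -> illegal
(5,5): no bracket -> illegal
B mobility = 4
-- W to move --
(0,1): no bracket -> illegal
(0,2): no bracket -> illegal
(0,5): flips 1 -> legal
(1,0): flips 1 -> legal
(1,4): no bracket -> illegal
(1,5): no bracket -> illegal
(2,0): no bracket -> illegal
(2,1): flips 1 -> legal
(2,4): no bracket -> illegal
(3,1): flips 4 -> legal
(4,1): flips 1 -> legal
(4,2): flips 2 -> legal
(4,4): no bracket -> illegal
(5,2): flips 2 -> legal
(5,3): flips 2 -> legal
(5,5): no bracket -> illegal
W mobility = 8

Answer: B=4 W=8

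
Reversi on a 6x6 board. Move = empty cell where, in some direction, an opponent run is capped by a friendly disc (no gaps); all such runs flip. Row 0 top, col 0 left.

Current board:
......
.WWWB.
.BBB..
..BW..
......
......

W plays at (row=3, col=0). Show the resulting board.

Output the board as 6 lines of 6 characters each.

Answer: ......
.WWWB.
.WBB..
W.BW..
......
......

Derivation:
Place W at (3,0); scan 8 dirs for brackets.
Dir NW: edge -> no flip
Dir N: first cell '.' (not opp) -> no flip
Dir NE: opp run (2,1) capped by W -> flip
Dir W: edge -> no flip
Dir E: first cell '.' (not opp) -> no flip
Dir SW: edge -> no flip
Dir S: first cell '.' (not opp) -> no flip
Dir SE: first cell '.' (not opp) -> no flip
All flips: (2,1)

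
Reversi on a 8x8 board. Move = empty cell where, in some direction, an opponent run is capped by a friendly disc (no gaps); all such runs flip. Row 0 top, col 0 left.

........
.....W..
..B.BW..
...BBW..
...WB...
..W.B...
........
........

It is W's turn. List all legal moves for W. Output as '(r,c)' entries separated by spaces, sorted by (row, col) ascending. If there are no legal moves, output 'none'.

(1,1): no bracket -> illegal
(1,2): no bracket -> illegal
(1,3): flips 1 -> legal
(1,4): no bracket -> illegal
(2,1): no bracket -> illegal
(2,3): flips 2 -> legal
(3,1): no bracket -> illegal
(3,2): flips 2 -> legal
(4,2): flips 2 -> legal
(4,5): flips 1 -> legal
(5,3): flips 1 -> legal
(5,5): no bracket -> illegal
(6,3): no bracket -> illegal
(6,4): no bracket -> illegal
(6,5): flips 1 -> legal

Answer: (1,3) (2,3) (3,2) (4,2) (4,5) (5,3) (6,5)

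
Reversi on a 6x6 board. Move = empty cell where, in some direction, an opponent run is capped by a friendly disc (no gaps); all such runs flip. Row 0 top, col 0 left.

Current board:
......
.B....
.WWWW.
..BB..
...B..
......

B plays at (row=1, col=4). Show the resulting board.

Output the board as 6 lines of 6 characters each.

Answer: ......
.B..B.
.WWBW.
..BB..
...B..
......

Derivation:
Place B at (1,4); scan 8 dirs for brackets.
Dir NW: first cell '.' (not opp) -> no flip
Dir N: first cell '.' (not opp) -> no flip
Dir NE: first cell '.' (not opp) -> no flip
Dir W: first cell '.' (not opp) -> no flip
Dir E: first cell '.' (not opp) -> no flip
Dir SW: opp run (2,3) capped by B -> flip
Dir S: opp run (2,4), next='.' -> no flip
Dir SE: first cell '.' (not opp) -> no flip
All flips: (2,3)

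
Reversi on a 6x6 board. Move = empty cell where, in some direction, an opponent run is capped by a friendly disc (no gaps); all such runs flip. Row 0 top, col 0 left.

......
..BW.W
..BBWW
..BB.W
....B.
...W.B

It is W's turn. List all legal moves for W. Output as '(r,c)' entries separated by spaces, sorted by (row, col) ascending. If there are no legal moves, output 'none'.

Answer: (1,1) (2,1) (3,1) (4,2) (4,3)

Derivation:
(0,1): no bracket -> illegal
(0,2): no bracket -> illegal
(0,3): no bracket -> illegal
(1,1): flips 1 -> legal
(1,4): no bracket -> illegal
(2,1): flips 2 -> legal
(3,1): flips 1 -> legal
(3,4): no bracket -> illegal
(4,1): no bracket -> illegal
(4,2): flips 1 -> legal
(4,3): flips 2 -> legal
(4,5): no bracket -> illegal
(5,4): no bracket -> illegal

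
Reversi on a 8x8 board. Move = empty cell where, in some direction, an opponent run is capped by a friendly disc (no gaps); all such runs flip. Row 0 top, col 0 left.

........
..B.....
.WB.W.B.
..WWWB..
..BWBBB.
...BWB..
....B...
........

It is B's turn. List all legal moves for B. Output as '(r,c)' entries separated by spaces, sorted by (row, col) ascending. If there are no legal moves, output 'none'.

Answer: (1,3) (1,4) (1,5) (2,0) (2,3) (3,0) (3,1) (6,3)

Derivation:
(1,0): no bracket -> illegal
(1,1): no bracket -> illegal
(1,3): flips 1 -> legal
(1,4): flips 2 -> legal
(1,5): flips 2 -> legal
(2,0): flips 1 -> legal
(2,3): flips 3 -> legal
(2,5): no bracket -> illegal
(3,0): flips 1 -> legal
(3,1): flips 3 -> legal
(4,1): no bracket -> illegal
(5,2): no bracket -> illegal
(6,3): flips 1 -> legal
(6,5): no bracket -> illegal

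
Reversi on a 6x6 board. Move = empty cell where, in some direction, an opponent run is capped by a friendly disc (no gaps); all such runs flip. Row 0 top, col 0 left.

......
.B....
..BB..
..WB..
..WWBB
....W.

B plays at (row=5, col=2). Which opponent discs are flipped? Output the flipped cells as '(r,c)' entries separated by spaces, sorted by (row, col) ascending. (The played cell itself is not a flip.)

Answer: (3,2) (4,2)

Derivation:
Dir NW: first cell '.' (not opp) -> no flip
Dir N: opp run (4,2) (3,2) capped by B -> flip
Dir NE: opp run (4,3), next='.' -> no flip
Dir W: first cell '.' (not opp) -> no flip
Dir E: first cell '.' (not opp) -> no flip
Dir SW: edge -> no flip
Dir S: edge -> no flip
Dir SE: edge -> no flip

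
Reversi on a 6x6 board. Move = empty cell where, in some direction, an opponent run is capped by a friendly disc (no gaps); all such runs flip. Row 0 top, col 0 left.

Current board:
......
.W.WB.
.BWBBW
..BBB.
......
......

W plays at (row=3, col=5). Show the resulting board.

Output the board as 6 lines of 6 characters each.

Answer: ......
.W.WB.
.BWBWW
..BBBW
......
......

Derivation:
Place W at (3,5); scan 8 dirs for brackets.
Dir NW: opp run (2,4) capped by W -> flip
Dir N: first cell 'W' (not opp) -> no flip
Dir NE: edge -> no flip
Dir W: opp run (3,4) (3,3) (3,2), next='.' -> no flip
Dir E: edge -> no flip
Dir SW: first cell '.' (not opp) -> no flip
Dir S: first cell '.' (not opp) -> no flip
Dir SE: edge -> no flip
All flips: (2,4)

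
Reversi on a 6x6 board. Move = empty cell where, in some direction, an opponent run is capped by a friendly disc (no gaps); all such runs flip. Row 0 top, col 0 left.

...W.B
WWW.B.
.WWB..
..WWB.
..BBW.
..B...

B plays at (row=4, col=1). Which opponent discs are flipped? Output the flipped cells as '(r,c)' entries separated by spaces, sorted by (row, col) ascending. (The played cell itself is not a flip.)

Answer: (3,2)

Derivation:
Dir NW: first cell '.' (not opp) -> no flip
Dir N: first cell '.' (not opp) -> no flip
Dir NE: opp run (3,2) capped by B -> flip
Dir W: first cell '.' (not opp) -> no flip
Dir E: first cell 'B' (not opp) -> no flip
Dir SW: first cell '.' (not opp) -> no flip
Dir S: first cell '.' (not opp) -> no flip
Dir SE: first cell 'B' (not opp) -> no flip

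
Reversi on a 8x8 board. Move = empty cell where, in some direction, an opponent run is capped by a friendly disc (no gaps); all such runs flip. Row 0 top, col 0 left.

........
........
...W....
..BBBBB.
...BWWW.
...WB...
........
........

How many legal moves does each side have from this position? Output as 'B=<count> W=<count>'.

-- B to move --
(1,2): flips 1 -> legal
(1,3): flips 1 -> legal
(1,4): flips 1 -> legal
(2,2): no bracket -> illegal
(2,4): no bracket -> illegal
(3,7): no bracket -> illegal
(4,2): no bracket -> illegal
(4,7): flips 3 -> legal
(5,2): flips 1 -> legal
(5,5): flips 2 -> legal
(5,6): flips 2 -> legal
(5,7): flips 1 -> legal
(6,2): flips 2 -> legal
(6,3): flips 1 -> legal
(6,4): no bracket -> illegal
B mobility = 10
-- W to move --
(2,1): no bracket -> illegal
(2,2): flips 1 -> legal
(2,4): flips 2 -> legal
(2,5): flips 1 -> legal
(2,6): flips 2 -> legal
(2,7): flips 1 -> legal
(3,1): no bracket -> illegal
(3,7): no bracket -> illegal
(4,1): flips 1 -> legal
(4,2): flips 1 -> legal
(4,7): no bracket -> illegal
(5,2): no bracket -> illegal
(5,5): flips 1 -> legal
(6,3): flips 1 -> legal
(6,4): flips 1 -> legal
(6,5): no bracket -> illegal
W mobility = 10

Answer: B=10 W=10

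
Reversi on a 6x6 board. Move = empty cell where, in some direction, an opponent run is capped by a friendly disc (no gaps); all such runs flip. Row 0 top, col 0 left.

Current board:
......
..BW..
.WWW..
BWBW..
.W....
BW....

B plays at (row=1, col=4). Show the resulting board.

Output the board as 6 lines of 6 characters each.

Place B at (1,4); scan 8 dirs for brackets.
Dir NW: first cell '.' (not opp) -> no flip
Dir N: first cell '.' (not opp) -> no flip
Dir NE: first cell '.' (not opp) -> no flip
Dir W: opp run (1,3) capped by B -> flip
Dir E: first cell '.' (not opp) -> no flip
Dir SW: opp run (2,3) capped by B -> flip
Dir S: first cell '.' (not opp) -> no flip
Dir SE: first cell '.' (not opp) -> no flip
All flips: (1,3) (2,3)

Answer: ......
..BBB.
.WWB..
BWBW..
.W....
BW....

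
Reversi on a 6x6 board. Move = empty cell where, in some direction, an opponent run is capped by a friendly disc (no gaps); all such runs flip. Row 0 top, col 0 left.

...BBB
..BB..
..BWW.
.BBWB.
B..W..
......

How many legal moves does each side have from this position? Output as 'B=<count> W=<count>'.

Answer: B=7 W=10

Derivation:
-- B to move --
(1,4): flips 2 -> legal
(1,5): no bracket -> illegal
(2,5): flips 2 -> legal
(3,5): flips 1 -> legal
(4,2): no bracket -> illegal
(4,4): flips 1 -> legal
(5,2): flips 1 -> legal
(5,3): flips 3 -> legal
(5,4): flips 1 -> legal
B mobility = 7
-- W to move --
(0,1): flips 1 -> legal
(0,2): flips 1 -> legal
(1,1): flips 1 -> legal
(1,4): no bracket -> illegal
(1,5): no bracket -> illegal
(2,0): no bracket -> illegal
(2,1): flips 2 -> legal
(2,5): flips 1 -> legal
(3,0): flips 2 -> legal
(3,5): flips 1 -> legal
(4,1): flips 1 -> legal
(4,2): no bracket -> illegal
(4,4): flips 1 -> legal
(4,5): flips 1 -> legal
(5,0): no bracket -> illegal
(5,1): no bracket -> illegal
W mobility = 10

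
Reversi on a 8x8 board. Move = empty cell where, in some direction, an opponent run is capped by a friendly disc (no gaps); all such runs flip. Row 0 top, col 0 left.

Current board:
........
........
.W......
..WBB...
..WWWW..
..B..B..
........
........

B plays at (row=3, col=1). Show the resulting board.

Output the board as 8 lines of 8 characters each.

Place B at (3,1); scan 8 dirs for brackets.
Dir NW: first cell '.' (not opp) -> no flip
Dir N: opp run (2,1), next='.' -> no flip
Dir NE: first cell '.' (not opp) -> no flip
Dir W: first cell '.' (not opp) -> no flip
Dir E: opp run (3,2) capped by B -> flip
Dir SW: first cell '.' (not opp) -> no flip
Dir S: first cell '.' (not opp) -> no flip
Dir SE: opp run (4,2), next='.' -> no flip
All flips: (3,2)

Answer: ........
........
.W......
.BBBB...
..WWWW..
..B..B..
........
........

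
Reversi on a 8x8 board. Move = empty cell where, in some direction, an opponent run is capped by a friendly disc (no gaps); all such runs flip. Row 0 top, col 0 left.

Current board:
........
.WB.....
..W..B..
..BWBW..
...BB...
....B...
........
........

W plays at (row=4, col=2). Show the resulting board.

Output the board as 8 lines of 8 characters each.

Place W at (4,2); scan 8 dirs for brackets.
Dir NW: first cell '.' (not opp) -> no flip
Dir N: opp run (3,2) capped by W -> flip
Dir NE: first cell 'W' (not opp) -> no flip
Dir W: first cell '.' (not opp) -> no flip
Dir E: opp run (4,3) (4,4), next='.' -> no flip
Dir SW: first cell '.' (not opp) -> no flip
Dir S: first cell '.' (not opp) -> no flip
Dir SE: first cell '.' (not opp) -> no flip
All flips: (3,2)

Answer: ........
.WB.....
..W..B..
..WWBW..
..WBB...
....B...
........
........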